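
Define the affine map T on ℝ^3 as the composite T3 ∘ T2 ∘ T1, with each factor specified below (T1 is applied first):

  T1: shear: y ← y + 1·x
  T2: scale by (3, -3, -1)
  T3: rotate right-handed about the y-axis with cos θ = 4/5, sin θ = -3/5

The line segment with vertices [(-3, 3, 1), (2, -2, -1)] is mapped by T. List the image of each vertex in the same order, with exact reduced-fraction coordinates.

image vertices: (-33/5, 0, -31/5), (21/5, 0, 22/5)

T1 shear: y ← y + 1·x: (-3, 3, 1) → (-3, 0, 1); (2, -2, -1) → (2, 0, -1)
T2 scale by (3, -3, -1): (-3, 0, 1) → (-9, 0, -1); (2, 0, -1) → (6, 0, 1)
T3 rotate right-handed about the y-axis with cos θ = 4/5, sin θ = -3/5: (-9, 0, -1) → (-33/5, 0, -31/5); (6, 0, 1) → (21/5, 0, 22/5)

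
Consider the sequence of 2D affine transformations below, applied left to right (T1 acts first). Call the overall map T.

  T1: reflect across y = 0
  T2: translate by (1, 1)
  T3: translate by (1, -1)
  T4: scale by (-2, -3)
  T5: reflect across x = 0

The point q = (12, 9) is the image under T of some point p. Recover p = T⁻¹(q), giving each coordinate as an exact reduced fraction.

T1 = [1 0 0; 0 -1 0; 0 0 1]
T2·T1 = [1 0 1; 0 -1 1; 0 0 1]
T3·…·T1 = [1 0 2; 0 -1 0; 0 0 1]
T4·…·T1 = [-2 0 -4; 0 3 0; 0 0 1]
T5·…·T1 = [2 0 4; 0 3 0; 0 0 1]
det M = 6; M⁻¹ = [1/2 0 -2; 0 1/3 0; 0 0 1]
M⁻¹ · (12, 9)ᵀ = (4, 3)ᵀ

p = (4, 3)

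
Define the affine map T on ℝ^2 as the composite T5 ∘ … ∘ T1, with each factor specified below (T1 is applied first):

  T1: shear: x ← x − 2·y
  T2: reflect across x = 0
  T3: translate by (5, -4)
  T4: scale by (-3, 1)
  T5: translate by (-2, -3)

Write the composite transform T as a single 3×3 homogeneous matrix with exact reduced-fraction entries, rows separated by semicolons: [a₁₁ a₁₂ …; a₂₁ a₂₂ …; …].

T1 = [1 -2 0; 0 1 0; 0 0 1]
T2·T1 = [-1 2 0; 0 1 0; 0 0 1]
T3·…·T1 = [-1 2 5; 0 1 -4; 0 0 1]
T4·…·T1 = [3 -6 -15; 0 1 -4; 0 0 1]
T5·…·T1 = [3 -6 -17; 0 1 -7; 0 0 1]

T = [3 -6 -17; 0 1 -7; 0 0 1]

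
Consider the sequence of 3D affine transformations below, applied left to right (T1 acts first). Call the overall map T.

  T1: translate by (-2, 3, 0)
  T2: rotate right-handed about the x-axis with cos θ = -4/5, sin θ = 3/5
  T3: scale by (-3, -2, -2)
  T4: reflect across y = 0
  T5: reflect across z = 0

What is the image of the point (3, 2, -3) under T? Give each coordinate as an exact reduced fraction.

T1 translate by (-2, 3, 0): (3, 2, -3) → (1, 5, -3)
T2 rotate right-handed about the x-axis with cos θ = -4/5, sin θ = 3/5: (1, 5, -3) → (1, -11/5, 27/5)
T3 scale by (-3, -2, -2): (1, -11/5, 27/5) → (-3, 22/5, -54/5)
T4 reflect across y = 0: (-3, 22/5, -54/5) → (-3, -22/5, -54/5)
T5 reflect across z = 0: (-3, -22/5, -54/5) → (-3, -22/5, 54/5)

T(p) = (-3, -22/5, 54/5)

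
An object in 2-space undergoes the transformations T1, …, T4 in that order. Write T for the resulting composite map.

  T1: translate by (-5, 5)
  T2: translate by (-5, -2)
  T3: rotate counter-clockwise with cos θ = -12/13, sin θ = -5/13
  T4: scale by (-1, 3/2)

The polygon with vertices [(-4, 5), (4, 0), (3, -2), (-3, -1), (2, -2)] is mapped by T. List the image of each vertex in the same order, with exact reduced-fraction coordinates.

T1 translate by (-5, 5): (-4, 5) → (-9, 10); (4, 0) → (-1, 5); (3, -2) → (-2, 3); (-3, -1) → (-8, 4); (2, -2) → (-3, 3)
T2 translate by (-5, -2): (-9, 10) → (-14, 8); (-1, 5) → (-6, 3); (-2, 3) → (-7, 1); (-8, 4) → (-13, 2); (-3, 3) → (-8, 1)
T3 rotate counter-clockwise with cos θ = -12/13, sin θ = -5/13: (-14, 8) → (16, -2); (-6, 3) → (87/13, -6/13); (-7, 1) → (89/13, 23/13); (-13, 2) → (166/13, 41/13); (-8, 1) → (101/13, 28/13)
T4 scale by (-1, 3/2): (16, -2) → (-16, -3); (87/13, -6/13) → (-87/13, -9/13); (89/13, 23/13) → (-89/13, 69/26); (166/13, 41/13) → (-166/13, 123/26); (101/13, 28/13) → (-101/13, 42/13)

image vertices: (-16, -3), (-87/13, -9/13), (-89/13, 69/26), (-166/13, 123/26), (-101/13, 42/13)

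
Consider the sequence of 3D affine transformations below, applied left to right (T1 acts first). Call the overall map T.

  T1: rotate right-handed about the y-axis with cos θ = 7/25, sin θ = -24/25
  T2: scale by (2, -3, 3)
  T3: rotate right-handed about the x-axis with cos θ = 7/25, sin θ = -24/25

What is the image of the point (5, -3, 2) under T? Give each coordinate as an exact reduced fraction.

T(p) = (-26/25, 11223/625, -2586/625)

T1 rotate right-handed about the y-axis with cos θ = 7/25, sin θ = -24/25: (5, -3, 2) → (-13/25, -3, 134/25)
T2 scale by (2, -3, 3): (-13/25, -3, 134/25) → (-26/25, 9, 402/25)
T3 rotate right-handed about the x-axis with cos θ = 7/25, sin θ = -24/25: (-26/25, 9, 402/25) → (-26/25, 11223/625, -2586/625)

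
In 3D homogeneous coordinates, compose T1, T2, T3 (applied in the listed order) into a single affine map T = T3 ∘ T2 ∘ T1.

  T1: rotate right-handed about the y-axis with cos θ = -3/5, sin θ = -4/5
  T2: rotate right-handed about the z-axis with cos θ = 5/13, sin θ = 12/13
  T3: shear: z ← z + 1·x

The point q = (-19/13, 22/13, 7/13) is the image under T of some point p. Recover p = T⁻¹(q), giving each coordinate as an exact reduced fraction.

p = (1, 2, -2)

T1 = [-3/5 0 -4/5 0; 0 1 0 0; 4/5 0 -3/5 0; 0 0 0 1]
T2·T1 = [-3/13 -12/13 -4/13 0; -36/65 5/13 -48/65 0; 4/5 0 -3/5 0; 0 0 0 1]
T3·…·T1 = [-3/13 -12/13 -4/13 0; -36/65 5/13 -48/65 0; 37/65 -12/13 -59/65 0; 0 0 0 1]
det M = 1; M⁻¹ = [-67/65 -36/65 4/5 0; -12/13 5/13 0 0; 19/65 -48/65 -3/5 0; 0 0 0 1]
M⁻¹ · (-19/13, 22/13, 7/13)ᵀ = (1, 2, -2)ᵀ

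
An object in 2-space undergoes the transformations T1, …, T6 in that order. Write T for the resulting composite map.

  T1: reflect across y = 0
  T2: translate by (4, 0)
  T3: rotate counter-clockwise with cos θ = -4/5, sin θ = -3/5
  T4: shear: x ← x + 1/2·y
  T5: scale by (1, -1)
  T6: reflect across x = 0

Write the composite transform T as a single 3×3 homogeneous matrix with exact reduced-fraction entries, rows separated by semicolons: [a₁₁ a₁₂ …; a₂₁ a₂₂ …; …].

T1 = [1 0 0; 0 -1 0; 0 0 1]
T2·T1 = [1 0 4; 0 -1 0; 0 0 1]
T3·…·T1 = [-4/5 -3/5 -16/5; -3/5 4/5 -12/5; 0 0 1]
T4·…·T1 = [-11/10 -1/5 -22/5; -3/5 4/5 -12/5; 0 0 1]
T5·…·T1 = [-11/10 -1/5 -22/5; 3/5 -4/5 12/5; 0 0 1]
T6·…·T1 = [11/10 1/5 22/5; 3/5 -4/5 12/5; 0 0 1]

T = [11/10 1/5 22/5; 3/5 -4/5 12/5; 0 0 1]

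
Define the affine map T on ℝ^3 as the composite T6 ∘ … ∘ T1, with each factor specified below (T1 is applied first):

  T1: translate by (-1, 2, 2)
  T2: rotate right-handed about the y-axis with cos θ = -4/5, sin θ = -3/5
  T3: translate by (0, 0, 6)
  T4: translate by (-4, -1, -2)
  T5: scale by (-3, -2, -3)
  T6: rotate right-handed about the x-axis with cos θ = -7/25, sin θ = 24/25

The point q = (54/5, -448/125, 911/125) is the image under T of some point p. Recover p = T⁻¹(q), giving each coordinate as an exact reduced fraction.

p = (-2, -5, 4/3)

T1 = [1 0 0 -1; 0 1 0 2; 0 0 1 2; 0 0 0 1]
T2·T1 = [-4/5 0 -3/5 -2/5; 0 1 0 2; 3/5 0 -4/5 -11/5; 0 0 0 1]
T3·…·T1 = [-4/5 0 -3/5 -2/5; 0 1 0 2; 3/5 0 -4/5 19/5; 0 0 0 1]
T4·…·T1 = [-4/5 0 -3/5 -22/5; 0 1 0 1; 3/5 0 -4/5 9/5; 0 0 0 1]
T5·…·T1 = [12/5 0 9/5 66/5; 0 -2 0 -2; -9/5 0 12/5 -27/5; 0 0 0 1]
T6·…·T1 = [12/5 0 9/5 66/5; 216/125 14/25 -288/125 718/125; 63/125 -48/25 -84/125 -51/125; 0 0 0 1]
det M = -18; M⁻¹ = [4/15 24/125 7/125 -23/5; 0 7/50 -12/25 -1; 1/5 -32/125 -28/375 -6/5; 0 0 0 1]
M⁻¹ · (54/5, -448/125, 911/125)ᵀ = (-2, -5, 4/3)ᵀ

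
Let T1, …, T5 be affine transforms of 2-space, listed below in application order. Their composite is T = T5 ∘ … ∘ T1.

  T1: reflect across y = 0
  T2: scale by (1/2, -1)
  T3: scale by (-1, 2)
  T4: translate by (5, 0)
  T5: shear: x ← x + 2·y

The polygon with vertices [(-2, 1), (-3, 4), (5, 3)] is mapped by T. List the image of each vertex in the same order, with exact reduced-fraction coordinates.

T1 reflect across y = 0: (-2, 1) → (-2, -1); (-3, 4) → (-3, -4); (5, 3) → (5, -3)
T2 scale by (1/2, -1): (-2, -1) → (-1, 1); (-3, -4) → (-3/2, 4); (5, -3) → (5/2, 3)
T3 scale by (-1, 2): (-1, 1) → (1, 2); (-3/2, 4) → (3/2, 8); (5/2, 3) → (-5/2, 6)
T4 translate by (5, 0): (1, 2) → (6, 2); (3/2, 8) → (13/2, 8); (-5/2, 6) → (5/2, 6)
T5 shear: x ← x + 2·y: (6, 2) → (10, 2); (13/2, 8) → (45/2, 8); (5/2, 6) → (29/2, 6)

image vertices: (10, 2), (45/2, 8), (29/2, 6)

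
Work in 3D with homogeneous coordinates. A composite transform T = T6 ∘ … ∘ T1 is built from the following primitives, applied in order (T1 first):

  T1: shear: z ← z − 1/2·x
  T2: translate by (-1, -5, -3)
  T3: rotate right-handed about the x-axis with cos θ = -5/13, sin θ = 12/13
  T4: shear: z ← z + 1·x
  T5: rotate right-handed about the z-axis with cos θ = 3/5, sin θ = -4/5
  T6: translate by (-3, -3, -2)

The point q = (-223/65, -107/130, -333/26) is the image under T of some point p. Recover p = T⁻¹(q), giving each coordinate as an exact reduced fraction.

T1 = [1 0 0 0; 0 1 0 0; -1/2 0 1 0; 0 0 0 1]
T2·T1 = [1 0 0 -1; 0 1 0 -5; -1/2 0 1 -3; 0 0 0 1]
T3·…·T1 = [1 0 0 -1; 6/13 -5/13 -12/13 61/13; 5/26 12/13 -5/13 -45/13; 0 0 0 1]
T4·…·T1 = [1 0 0 -1; 6/13 -5/13 -12/13 61/13; 31/26 12/13 -5/13 -58/13; 0 0 0 1]
T5·…·T1 = [63/65 -4/13 -48/65 41/13; -34/65 -3/13 -36/65 47/13; 31/26 12/13 -5/13 -58/13; 0 0 0 1]
T6·…·T1 = [63/65 -4/13 -48/65 2/13; -34/65 -3/13 -36/65 8/13; 31/26 12/13 -5/13 -84/13; 0 0 0 1]
det M = 1; M⁻¹ = [3/5 -4/5 0 2/5; -56/65 33/65 12/13 376/65; -27/130 -82/65 -5/13 -109/65; 0 0 0 1]
M⁻¹ · (-223/65, -107/130, -333/26)ᵀ = (-1, -7/2, 5)ᵀ

p = (-1, -7/2, 5)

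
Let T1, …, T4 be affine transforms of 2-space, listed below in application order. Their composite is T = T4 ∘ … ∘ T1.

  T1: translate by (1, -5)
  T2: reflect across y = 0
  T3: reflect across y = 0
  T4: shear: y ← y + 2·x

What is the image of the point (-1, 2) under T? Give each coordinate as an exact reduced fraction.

T1 translate by (1, -5): (-1, 2) → (0, -3)
T2 reflect across y = 0: (0, -3) → (0, 3)
T3 reflect across y = 0: (0, 3) → (0, -3)
T4 shear: y ← y + 2·x: (0, -3) → (0, -3)

T(p) = (0, -3)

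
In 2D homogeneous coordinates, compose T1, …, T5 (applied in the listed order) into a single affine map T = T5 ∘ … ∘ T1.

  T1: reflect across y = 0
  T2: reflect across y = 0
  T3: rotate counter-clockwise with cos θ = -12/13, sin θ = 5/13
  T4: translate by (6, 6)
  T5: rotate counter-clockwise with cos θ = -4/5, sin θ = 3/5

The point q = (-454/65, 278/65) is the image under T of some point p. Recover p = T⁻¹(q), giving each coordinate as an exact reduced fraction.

p = (-4, 4)

T1 = [1 0 0; 0 -1 0; 0 0 1]
T2·T1 = [1 0 0; 0 1 0; 0 0 1]
T3·…·T1 = [-12/13 -5/13 0; 5/13 -12/13 0; 0 0 1]
T4·…·T1 = [-12/13 -5/13 6; 5/13 -12/13 6; 0 0 1]
T5·…·T1 = [33/65 56/65 -42/5; -56/65 33/65 -6/5; 0 0 1]
det M = 1; M⁻¹ = [33/65 -56/65 42/13; 56/65 33/65 102/13; 0 0 1]
M⁻¹ · (-454/65, 278/65)ᵀ = (-4, 4)ᵀ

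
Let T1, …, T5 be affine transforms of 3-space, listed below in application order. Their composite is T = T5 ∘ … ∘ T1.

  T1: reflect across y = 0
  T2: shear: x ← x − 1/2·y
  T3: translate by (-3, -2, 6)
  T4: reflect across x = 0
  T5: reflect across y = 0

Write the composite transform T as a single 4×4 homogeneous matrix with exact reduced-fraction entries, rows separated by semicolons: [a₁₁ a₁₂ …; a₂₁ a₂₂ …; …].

T = [-1 -1/2 0 3; 0 1 0 2; 0 0 1 6; 0 0 0 1]

T1 = [1 0 0 0; 0 -1 0 0; 0 0 1 0; 0 0 0 1]
T2·T1 = [1 1/2 0 0; 0 -1 0 0; 0 0 1 0; 0 0 0 1]
T3·…·T1 = [1 1/2 0 -3; 0 -1 0 -2; 0 0 1 6; 0 0 0 1]
T4·…·T1 = [-1 -1/2 0 3; 0 -1 0 -2; 0 0 1 6; 0 0 0 1]
T5·…·T1 = [-1 -1/2 0 3; 0 1 0 2; 0 0 1 6; 0 0 0 1]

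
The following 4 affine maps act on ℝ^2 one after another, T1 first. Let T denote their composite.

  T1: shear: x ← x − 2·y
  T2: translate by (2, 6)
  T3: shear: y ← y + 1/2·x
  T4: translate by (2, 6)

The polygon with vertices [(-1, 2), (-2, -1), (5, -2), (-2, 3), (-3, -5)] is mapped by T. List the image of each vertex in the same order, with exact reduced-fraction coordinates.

T1 shear: x ← x − 2·y: (-1, 2) → (-5, 2); (-2, -1) → (0, -1); (5, -2) → (9, -2); (-2, 3) → (-8, 3); (-3, -5) → (7, -5)
T2 translate by (2, 6): (-5, 2) → (-3, 8); (0, -1) → (2, 5); (9, -2) → (11, 4); (-8, 3) → (-6, 9); (7, -5) → (9, 1)
T3 shear: y ← y + 1/2·x: (-3, 8) → (-3, 13/2); (2, 5) → (2, 6); (11, 4) → (11, 19/2); (-6, 9) → (-6, 6); (9, 1) → (9, 11/2)
T4 translate by (2, 6): (-3, 13/2) → (-1, 25/2); (2, 6) → (4, 12); (11, 19/2) → (13, 31/2); (-6, 6) → (-4, 12); (9, 11/2) → (11, 23/2)

image vertices: (-1, 25/2), (4, 12), (13, 31/2), (-4, 12), (11, 23/2)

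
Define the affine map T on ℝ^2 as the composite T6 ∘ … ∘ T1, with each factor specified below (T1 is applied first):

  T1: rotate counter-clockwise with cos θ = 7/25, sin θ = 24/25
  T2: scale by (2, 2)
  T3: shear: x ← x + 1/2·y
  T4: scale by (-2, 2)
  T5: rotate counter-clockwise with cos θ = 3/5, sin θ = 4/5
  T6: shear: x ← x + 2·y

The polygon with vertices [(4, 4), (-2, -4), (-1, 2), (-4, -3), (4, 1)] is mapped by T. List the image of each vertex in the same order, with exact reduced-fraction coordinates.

T1 rotate counter-clockwise with cos θ = 7/25, sin θ = 24/25: (4, 4) → (-68/25, 124/25); (-2, -4) → (82/25, -76/25); (-1, 2) → (-11/5, -2/5); (-4, -3) → (44/25, -117/25); (4, 1) → (4/25, 103/25)
T2 scale by (2, 2): (-68/25, 124/25) → (-136/25, 248/25); (82/25, -76/25) → (164/25, -152/25); (-11/5, -2/5) → (-22/5, -4/5); (44/25, -117/25) → (88/25, -234/25); (4/25, 103/25) → (8/25, 206/25)
T3 shear: x ← x + 1/2·y: (-136/25, 248/25) → (-12/25, 248/25); (164/25, -152/25) → (88/25, -152/25); (-22/5, -4/5) → (-24/5, -4/5); (88/25, -234/25) → (-29/25, -234/25); (8/25, 206/25) → (111/25, 206/25)
T4 scale by (-2, 2): (-12/25, 248/25) → (24/25, 496/25); (88/25, -152/25) → (-176/25, -304/25); (-24/5, -4/5) → (48/5, -8/5); (-29/25, -234/25) → (58/25, -468/25); (111/25, 206/25) → (-222/25, 412/25)
T5 rotate counter-clockwise with cos θ = 3/5, sin θ = 4/5: (24/25, 496/25) → (-1912/125, 1584/125); (-176/25, -304/25) → (688/125, -1616/125); (48/5, -8/5) → (176/25, 168/25); (58/25, -468/25) → (2046/125, -1172/125); (-222/25, 412/25) → (-2314/125, 348/125)
T6 shear: x ← x + 2·y: (-1912/125, 1584/125) → (1256/125, 1584/125); (688/125, -1616/125) → (-2544/125, -1616/125); (176/25, 168/25) → (512/25, 168/25); (2046/125, -1172/125) → (-298/125, -1172/125); (-2314/125, 348/125) → (-1618/125, 348/125)

image vertices: (1256/125, 1584/125), (-2544/125, -1616/125), (512/25, 168/25), (-298/125, -1172/125), (-1618/125, 348/125)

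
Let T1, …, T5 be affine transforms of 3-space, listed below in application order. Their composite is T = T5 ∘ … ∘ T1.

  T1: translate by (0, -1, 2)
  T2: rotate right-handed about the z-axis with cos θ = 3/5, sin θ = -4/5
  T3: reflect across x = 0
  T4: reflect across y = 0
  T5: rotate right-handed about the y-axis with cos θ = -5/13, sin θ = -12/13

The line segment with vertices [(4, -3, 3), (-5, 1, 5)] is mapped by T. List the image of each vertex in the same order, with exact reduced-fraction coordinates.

image vertices: (-64/13, 28/5, -77/65), (-99/13, -4, 1/13)

T1 translate by (0, -1, 2): (4, -3, 3) → (4, -4, 5); (-5, 1, 5) → (-5, 0, 7)
T2 rotate right-handed about the z-axis with cos θ = 3/5, sin θ = -4/5: (4, -4, 5) → (-4/5, -28/5, 5); (-5, 0, 7) → (-3, 4, 7)
T3 reflect across x = 0: (-4/5, -28/5, 5) → (4/5, -28/5, 5); (-3, 4, 7) → (3, 4, 7)
T4 reflect across y = 0: (4/5, -28/5, 5) → (4/5, 28/5, 5); (3, 4, 7) → (3, -4, 7)
T5 rotate right-handed about the y-axis with cos θ = -5/13, sin θ = -12/13: (4/5, 28/5, 5) → (-64/13, 28/5, -77/65); (3, -4, 7) → (-99/13, -4, 1/13)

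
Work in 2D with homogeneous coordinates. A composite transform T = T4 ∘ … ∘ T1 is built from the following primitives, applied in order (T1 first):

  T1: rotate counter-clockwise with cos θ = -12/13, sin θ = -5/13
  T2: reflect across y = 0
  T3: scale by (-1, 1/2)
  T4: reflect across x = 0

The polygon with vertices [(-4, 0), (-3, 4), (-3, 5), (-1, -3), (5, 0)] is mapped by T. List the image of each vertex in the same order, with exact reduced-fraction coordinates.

T1 rotate counter-clockwise with cos θ = -12/13, sin θ = -5/13: (-4, 0) → (48/13, 20/13); (-3, 4) → (56/13, -33/13); (-3, 5) → (61/13, -45/13); (-1, -3) → (-3/13, 41/13); (5, 0) → (-60/13, -25/13)
T2 reflect across y = 0: (48/13, 20/13) → (48/13, -20/13); (56/13, -33/13) → (56/13, 33/13); (61/13, -45/13) → (61/13, 45/13); (-3/13, 41/13) → (-3/13, -41/13); (-60/13, -25/13) → (-60/13, 25/13)
T3 scale by (-1, 1/2): (48/13, -20/13) → (-48/13, -10/13); (56/13, 33/13) → (-56/13, 33/26); (61/13, 45/13) → (-61/13, 45/26); (-3/13, -41/13) → (3/13, -41/26); (-60/13, 25/13) → (60/13, 25/26)
T4 reflect across x = 0: (-48/13, -10/13) → (48/13, -10/13); (-56/13, 33/26) → (56/13, 33/26); (-61/13, 45/26) → (61/13, 45/26); (3/13, -41/26) → (-3/13, -41/26); (60/13, 25/26) → (-60/13, 25/26)

image vertices: (48/13, -10/13), (56/13, 33/26), (61/13, 45/26), (-3/13, -41/26), (-60/13, 25/26)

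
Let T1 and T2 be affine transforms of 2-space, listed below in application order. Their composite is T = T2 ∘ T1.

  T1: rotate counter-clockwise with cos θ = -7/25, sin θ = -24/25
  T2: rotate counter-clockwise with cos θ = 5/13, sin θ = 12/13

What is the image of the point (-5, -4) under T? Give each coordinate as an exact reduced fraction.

T1 rotate counter-clockwise with cos θ = -7/25, sin θ = -24/25: (-5, -4) → (-61/25, 148/25)
T2 rotate counter-clockwise with cos θ = 5/13, sin θ = 12/13: (-61/25, 148/25) → (-2081/325, 8/325)

T(p) = (-2081/325, 8/325)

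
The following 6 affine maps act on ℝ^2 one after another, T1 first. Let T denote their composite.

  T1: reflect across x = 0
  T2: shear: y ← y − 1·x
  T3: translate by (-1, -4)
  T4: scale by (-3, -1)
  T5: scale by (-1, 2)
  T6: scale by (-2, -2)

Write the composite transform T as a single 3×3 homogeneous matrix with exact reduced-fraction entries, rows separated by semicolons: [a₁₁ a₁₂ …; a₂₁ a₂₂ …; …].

T1 = [-1 0 0; 0 1 0; 0 0 1]
T2·T1 = [-1 0 0; 1 1 0; 0 0 1]
T3·…·T1 = [-1 0 -1; 1 1 -4; 0 0 1]
T4·…·T1 = [3 0 3; -1 -1 4; 0 0 1]
T5·…·T1 = [-3 0 -3; -2 -2 8; 0 0 1]
T6·…·T1 = [6 0 6; 4 4 -16; 0 0 1]

T = [6 0 6; 4 4 -16; 0 0 1]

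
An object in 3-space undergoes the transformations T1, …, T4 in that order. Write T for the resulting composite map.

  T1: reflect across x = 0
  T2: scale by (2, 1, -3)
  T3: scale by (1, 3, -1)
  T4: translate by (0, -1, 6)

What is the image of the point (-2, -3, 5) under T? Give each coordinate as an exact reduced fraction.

T1 reflect across x = 0: (-2, -3, 5) → (2, -3, 5)
T2 scale by (2, 1, -3): (2, -3, 5) → (4, -3, -15)
T3 scale by (1, 3, -1): (4, -3, -15) → (4, -9, 15)
T4 translate by (0, -1, 6): (4, -9, 15) → (4, -10, 21)

T(p) = (4, -10, 21)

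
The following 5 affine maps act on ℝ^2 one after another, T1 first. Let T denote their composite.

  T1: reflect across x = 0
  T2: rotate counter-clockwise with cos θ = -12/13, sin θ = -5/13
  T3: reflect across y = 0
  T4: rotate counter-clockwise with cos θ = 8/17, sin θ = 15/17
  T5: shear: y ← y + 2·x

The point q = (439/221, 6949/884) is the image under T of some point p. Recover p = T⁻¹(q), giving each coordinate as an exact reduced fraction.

T1 = [-1 0 0; 0 1 0; 0 0 1]
T2·T1 = [12/13 5/13 0; 5/13 -12/13 0; 0 0 1]
T3·…·T1 = [12/13 5/13 0; -5/13 12/13 0; 0 0 1]
T4·…·T1 = [171/221 -140/221 0; 140/221 171/221 0; 0 0 1]
T5·…·T1 = [171/221 -140/221 0; 482/221 -109/221 0; 0 0 1]
det M = 1; M⁻¹ = [-109/221 140/221 0; -482/221 171/221 0; 0 0 1]
M⁻¹ · (439/221, 6949/884)ᵀ = (4, 7/4)ᵀ

p = (4, 7/4)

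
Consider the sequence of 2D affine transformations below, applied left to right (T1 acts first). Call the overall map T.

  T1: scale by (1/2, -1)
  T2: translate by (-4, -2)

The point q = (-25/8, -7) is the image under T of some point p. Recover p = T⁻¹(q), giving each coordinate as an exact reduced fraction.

T1 = [1/2 0 0; 0 -1 0; 0 0 1]
T2·T1 = [1/2 0 -4; 0 -1 -2; 0 0 1]
det M = -1/2; M⁻¹ = [2 0 8; 0 -1 -2; 0 0 1]
M⁻¹ · (-25/8, -7)ᵀ = (7/4, 5)ᵀ

p = (7/4, 5)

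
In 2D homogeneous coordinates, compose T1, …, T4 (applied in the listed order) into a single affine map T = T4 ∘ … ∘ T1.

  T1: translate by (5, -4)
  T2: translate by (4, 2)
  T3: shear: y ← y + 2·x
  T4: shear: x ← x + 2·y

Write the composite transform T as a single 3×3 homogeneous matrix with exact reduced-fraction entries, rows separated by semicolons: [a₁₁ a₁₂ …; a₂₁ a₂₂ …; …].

T1 = [1 0 5; 0 1 -4; 0 0 1]
T2·T1 = [1 0 9; 0 1 -2; 0 0 1]
T3·…·T1 = [1 0 9; 2 1 16; 0 0 1]
T4·…·T1 = [5 2 41; 2 1 16; 0 0 1]

T = [5 2 41; 2 1 16; 0 0 1]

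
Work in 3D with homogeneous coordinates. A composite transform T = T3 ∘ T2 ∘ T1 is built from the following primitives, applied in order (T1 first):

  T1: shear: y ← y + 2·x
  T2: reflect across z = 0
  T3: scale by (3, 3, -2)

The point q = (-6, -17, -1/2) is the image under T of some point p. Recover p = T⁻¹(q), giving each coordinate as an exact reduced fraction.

p = (-2, -5/3, -1/4)

T1 = [1 0 0 0; 2 1 0 0; 0 0 1 0; 0 0 0 1]
T2·T1 = [1 0 0 0; 2 1 0 0; 0 0 -1 0; 0 0 0 1]
T3·…·T1 = [3 0 0 0; 6 3 0 0; 0 0 2 0; 0 0 0 1]
det M = 18; M⁻¹ = [1/3 0 0 0; -2/3 1/3 0 0; 0 0 1/2 0; 0 0 0 1]
M⁻¹ · (-6, -17, -1/2)ᵀ = (-2, -5/3, -1/4)ᵀ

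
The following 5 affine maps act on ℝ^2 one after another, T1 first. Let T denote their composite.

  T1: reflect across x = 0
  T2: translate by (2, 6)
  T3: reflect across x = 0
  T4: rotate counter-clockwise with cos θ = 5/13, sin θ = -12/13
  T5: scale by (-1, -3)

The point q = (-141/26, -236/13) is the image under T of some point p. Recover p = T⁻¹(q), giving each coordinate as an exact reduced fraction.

T1 = [-1 0 0; 0 1 0; 0 0 1]
T2·T1 = [-1 0 2; 0 1 6; 0 0 1]
T3·…·T1 = [1 0 -2; 0 1 6; 0 0 1]
T4·…·T1 = [5/13 12/13 62/13; -12/13 5/13 54/13; 0 0 1]
T5·…·T1 = [-5/13 -12/13 -62/13; 36/13 -15/13 -162/13; 0 0 1]
det M = 3; M⁻¹ = [-5/13 4/13 2; -12/13 -5/39 -6; 0 0 1]
M⁻¹ · (-141/26, -236/13)ᵀ = (-3/2, 4/3)ᵀ

p = (-3/2, 4/3)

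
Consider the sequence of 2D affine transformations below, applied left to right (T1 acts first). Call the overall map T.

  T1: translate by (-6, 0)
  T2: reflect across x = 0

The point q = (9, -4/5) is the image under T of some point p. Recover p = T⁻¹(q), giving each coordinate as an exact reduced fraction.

T1 = [1 0 -6; 0 1 0; 0 0 1]
T2·T1 = [-1 0 6; 0 1 0; 0 0 1]
det M = -1; M⁻¹ = [-1 0 6; 0 1 0; 0 0 1]
M⁻¹ · (9, -4/5)ᵀ = (-3, -4/5)ᵀ

p = (-3, -4/5)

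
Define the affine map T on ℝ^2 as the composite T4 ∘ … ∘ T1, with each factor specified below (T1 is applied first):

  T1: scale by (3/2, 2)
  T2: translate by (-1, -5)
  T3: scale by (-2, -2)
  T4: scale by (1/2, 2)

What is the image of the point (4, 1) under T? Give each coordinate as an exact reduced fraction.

T1 scale by (3/2, 2): (4, 1) → (6, 2)
T2 translate by (-1, -5): (6, 2) → (5, -3)
T3 scale by (-2, -2): (5, -3) → (-10, 6)
T4 scale by (1/2, 2): (-10, 6) → (-5, 12)

T(p) = (-5, 12)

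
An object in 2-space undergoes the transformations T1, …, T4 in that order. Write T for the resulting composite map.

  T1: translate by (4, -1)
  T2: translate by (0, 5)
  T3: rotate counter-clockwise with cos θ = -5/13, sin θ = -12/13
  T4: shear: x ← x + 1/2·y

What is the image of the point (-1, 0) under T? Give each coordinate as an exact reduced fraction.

T1 translate by (4, -1): (-1, 0) → (3, -1)
T2 translate by (0, 5): (3, -1) → (3, 4)
T3 rotate counter-clockwise with cos θ = -5/13, sin θ = -12/13: (3, 4) → (33/13, -56/13)
T4 shear: x ← x + 1/2·y: (33/13, -56/13) → (5/13, -56/13)

T(p) = (5/13, -56/13)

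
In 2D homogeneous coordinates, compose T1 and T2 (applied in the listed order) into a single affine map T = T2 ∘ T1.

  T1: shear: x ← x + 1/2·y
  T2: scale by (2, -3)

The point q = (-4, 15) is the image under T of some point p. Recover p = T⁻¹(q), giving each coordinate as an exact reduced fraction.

p = (1/2, -5)

T1 = [1 1/2 0; 0 1 0; 0 0 1]
T2·T1 = [2 1 0; 0 -3 0; 0 0 1]
det M = -6; M⁻¹ = [1/2 1/6 0; 0 -1/3 0; 0 0 1]
M⁻¹ · (-4, 15)ᵀ = (1/2, -5)ᵀ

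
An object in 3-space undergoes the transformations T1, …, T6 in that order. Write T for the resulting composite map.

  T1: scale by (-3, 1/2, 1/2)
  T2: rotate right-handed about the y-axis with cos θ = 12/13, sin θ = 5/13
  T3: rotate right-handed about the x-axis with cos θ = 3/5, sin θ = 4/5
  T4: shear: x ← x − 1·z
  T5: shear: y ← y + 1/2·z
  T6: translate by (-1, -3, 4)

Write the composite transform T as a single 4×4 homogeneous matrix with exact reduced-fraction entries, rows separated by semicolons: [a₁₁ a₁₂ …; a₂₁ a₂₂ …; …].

T = [-45/13 -2/5 -11/130 -1; -15/26 1/2 -3/13 -3; 9/13 2/5 18/65 4; 0 0 0 1]

T1 = [-3 0 0 0; 0 1/2 0 0; 0 0 1/2 0; 0 0 0 1]
T2·T1 = [-36/13 0 5/26 0; 0 1/2 0 0; 15/13 0 6/13 0; 0 0 0 1]
T3·…·T1 = [-36/13 0 5/26 0; -12/13 3/10 -24/65 0; 9/13 2/5 18/65 0; 0 0 0 1]
T4·…·T1 = [-45/13 -2/5 -11/130 0; -12/13 3/10 -24/65 0; 9/13 2/5 18/65 0; 0 0 0 1]
T5·…·T1 = [-45/13 -2/5 -11/130 0; -15/26 1/2 -3/13 0; 9/13 2/5 18/65 0; 0 0 0 1]
T6·…·T1 = [-45/13 -2/5 -11/130 -1; -15/26 1/2 -3/13 -3; 9/13 2/5 18/65 4; 0 0 0 1]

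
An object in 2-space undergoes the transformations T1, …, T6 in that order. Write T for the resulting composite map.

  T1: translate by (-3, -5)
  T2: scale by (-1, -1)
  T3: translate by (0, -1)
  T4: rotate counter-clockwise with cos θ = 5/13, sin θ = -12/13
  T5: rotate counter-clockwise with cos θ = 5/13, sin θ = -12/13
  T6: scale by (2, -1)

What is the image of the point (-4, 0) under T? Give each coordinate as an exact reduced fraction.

T1 translate by (-3, -5): (-4, 0) → (-7, -5)
T2 scale by (-1, -1): (-7, -5) → (7, 5)
T3 translate by (0, -1): (7, 5) → (7, 4)
T4 rotate counter-clockwise with cos θ = 5/13, sin θ = -12/13: (7, 4) → (83/13, -64/13)
T5 rotate counter-clockwise with cos θ = 5/13, sin θ = -12/13: (83/13, -64/13) → (-353/169, -1316/169)
T6 scale by (2, -1): (-353/169, -1316/169) → (-706/169, 1316/169)

T(p) = (-706/169, 1316/169)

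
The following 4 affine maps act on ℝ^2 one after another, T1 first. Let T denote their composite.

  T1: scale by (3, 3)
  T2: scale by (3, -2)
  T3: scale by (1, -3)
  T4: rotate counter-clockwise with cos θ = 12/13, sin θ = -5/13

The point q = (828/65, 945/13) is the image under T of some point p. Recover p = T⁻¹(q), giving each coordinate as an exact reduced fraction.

p = (-9/5, 4)

T1 = [3 0 0; 0 3 0; 0 0 1]
T2·T1 = [9 0 0; 0 -6 0; 0 0 1]
T3·…·T1 = [9 0 0; 0 18 0; 0 0 1]
T4·…·T1 = [108/13 90/13 0; -45/13 216/13 0; 0 0 1]
det M = 162; M⁻¹ = [4/39 -5/117 0; 5/234 2/39 0; 0 0 1]
M⁻¹ · (828/65, 945/13)ᵀ = (-9/5, 4)ᵀ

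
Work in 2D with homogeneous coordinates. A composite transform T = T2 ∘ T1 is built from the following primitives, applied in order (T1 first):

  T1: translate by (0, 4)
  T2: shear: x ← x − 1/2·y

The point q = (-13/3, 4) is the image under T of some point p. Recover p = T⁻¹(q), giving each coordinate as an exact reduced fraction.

p = (-7/3, 0)

T1 = [1 0 0; 0 1 4; 0 0 1]
T2·T1 = [1 -1/2 -2; 0 1 4; 0 0 1]
det M = 1; M⁻¹ = [1 1/2 0; 0 1 -4; 0 0 1]
M⁻¹ · (-13/3, 4)ᵀ = (-7/3, 0)ᵀ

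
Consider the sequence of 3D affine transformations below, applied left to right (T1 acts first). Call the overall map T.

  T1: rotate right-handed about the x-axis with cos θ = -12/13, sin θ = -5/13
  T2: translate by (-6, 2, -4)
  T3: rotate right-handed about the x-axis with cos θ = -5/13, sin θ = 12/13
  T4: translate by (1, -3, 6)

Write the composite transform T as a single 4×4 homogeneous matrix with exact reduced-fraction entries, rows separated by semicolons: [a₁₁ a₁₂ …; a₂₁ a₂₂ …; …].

T = [1 0 0 -5; 0 120/169 119/169 -1/13; 0 -119/169 120/169 122/13; 0 0 0 1]

T1 = [1 0 0 0; 0 -12/13 5/13 0; 0 -5/13 -12/13 0; 0 0 0 1]
T2·T1 = [1 0 0 -6; 0 -12/13 5/13 2; 0 -5/13 -12/13 -4; 0 0 0 1]
T3·…·T1 = [1 0 0 -6; 0 120/169 119/169 38/13; 0 -119/169 120/169 44/13; 0 0 0 1]
T4·…·T1 = [1 0 0 -5; 0 120/169 119/169 -1/13; 0 -119/169 120/169 122/13; 0 0 0 1]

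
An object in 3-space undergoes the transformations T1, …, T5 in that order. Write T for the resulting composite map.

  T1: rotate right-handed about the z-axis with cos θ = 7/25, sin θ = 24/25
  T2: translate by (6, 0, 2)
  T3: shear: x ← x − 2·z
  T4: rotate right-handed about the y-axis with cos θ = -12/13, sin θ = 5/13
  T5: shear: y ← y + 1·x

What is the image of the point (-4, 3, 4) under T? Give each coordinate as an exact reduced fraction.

T(p) = (150/13, 111/13, -22/13)

T1 rotate right-handed about the z-axis with cos θ = 7/25, sin θ = 24/25: (-4, 3, 4) → (-4, -3, 4)
T2 translate by (6, 0, 2): (-4, -3, 4) → (2, -3, 6)
T3 shear: x ← x − 2·z: (2, -3, 6) → (-10, -3, 6)
T4 rotate right-handed about the y-axis with cos θ = -12/13, sin θ = 5/13: (-10, -3, 6) → (150/13, -3, -22/13)
T5 shear: y ← y + 1·x: (150/13, -3, -22/13) → (150/13, 111/13, -22/13)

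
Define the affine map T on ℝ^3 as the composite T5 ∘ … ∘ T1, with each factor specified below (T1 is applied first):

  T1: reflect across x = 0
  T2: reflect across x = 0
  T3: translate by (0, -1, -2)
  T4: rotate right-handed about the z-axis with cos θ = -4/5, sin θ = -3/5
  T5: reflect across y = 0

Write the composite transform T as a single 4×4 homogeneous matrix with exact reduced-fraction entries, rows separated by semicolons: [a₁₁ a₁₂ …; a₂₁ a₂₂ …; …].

T1 = [-1 0 0 0; 0 1 0 0; 0 0 1 0; 0 0 0 1]
T2·T1 = [1 0 0 0; 0 1 0 0; 0 0 1 0; 0 0 0 1]
T3·…·T1 = [1 0 0 0; 0 1 0 -1; 0 0 1 -2; 0 0 0 1]
T4·…·T1 = [-4/5 3/5 0 -3/5; -3/5 -4/5 0 4/5; 0 0 1 -2; 0 0 0 1]
T5·…·T1 = [-4/5 3/5 0 -3/5; 3/5 4/5 0 -4/5; 0 0 1 -2; 0 0 0 1]

T = [-4/5 3/5 0 -3/5; 3/5 4/5 0 -4/5; 0 0 1 -2; 0 0 0 1]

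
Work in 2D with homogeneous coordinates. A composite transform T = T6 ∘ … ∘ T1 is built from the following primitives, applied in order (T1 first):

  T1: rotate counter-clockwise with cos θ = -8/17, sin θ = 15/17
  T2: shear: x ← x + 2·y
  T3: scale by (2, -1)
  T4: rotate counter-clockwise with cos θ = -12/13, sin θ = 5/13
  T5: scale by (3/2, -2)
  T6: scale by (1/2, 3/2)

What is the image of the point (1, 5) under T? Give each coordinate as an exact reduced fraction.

T(p) = (9201/884, 4890/221)

T1 rotate counter-clockwise with cos θ = -8/17, sin θ = 15/17: (1, 5) → (-83/17, -25/17)
T2 shear: x ← x + 2·y: (-83/17, -25/17) → (-133/17, -25/17)
T3 scale by (2, -1): (-133/17, -25/17) → (-266/17, 25/17)
T4 rotate counter-clockwise with cos θ = -12/13, sin θ = 5/13: (-266/17, 25/17) → (3067/221, -1630/221)
T5 scale by (3/2, -2): (3067/221, -1630/221) → (9201/442, 3260/221)
T6 scale by (1/2, 3/2): (9201/442, 3260/221) → (9201/884, 4890/221)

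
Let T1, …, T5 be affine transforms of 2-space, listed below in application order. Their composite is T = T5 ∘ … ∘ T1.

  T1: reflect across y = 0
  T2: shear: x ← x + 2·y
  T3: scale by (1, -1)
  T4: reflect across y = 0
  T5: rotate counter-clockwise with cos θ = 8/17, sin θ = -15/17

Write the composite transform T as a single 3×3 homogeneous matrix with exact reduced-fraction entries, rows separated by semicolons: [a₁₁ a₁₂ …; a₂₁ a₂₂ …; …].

T = [8/17 -31/17 0; -15/17 22/17 0; 0 0 1]

T1 = [1 0 0; 0 -1 0; 0 0 1]
T2·T1 = [1 -2 0; 0 -1 0; 0 0 1]
T3·…·T1 = [1 -2 0; 0 1 0; 0 0 1]
T4·…·T1 = [1 -2 0; 0 -1 0; 0 0 1]
T5·…·T1 = [8/17 -31/17 0; -15/17 22/17 0; 0 0 1]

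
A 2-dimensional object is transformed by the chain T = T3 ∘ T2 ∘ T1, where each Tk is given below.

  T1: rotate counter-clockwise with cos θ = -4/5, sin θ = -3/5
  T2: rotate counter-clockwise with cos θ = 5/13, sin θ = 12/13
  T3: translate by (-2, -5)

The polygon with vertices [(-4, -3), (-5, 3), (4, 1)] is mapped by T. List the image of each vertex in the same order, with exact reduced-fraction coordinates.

T1 rotate counter-clockwise with cos θ = -4/5, sin θ = -3/5: (-4, -3) → (7/5, 24/5); (-5, 3) → (29/5, 3/5); (4, 1) → (-13/5, -16/5)
T2 rotate counter-clockwise with cos θ = 5/13, sin θ = 12/13: (7/5, 24/5) → (-253/65, 204/65); (29/5, 3/5) → (109/65, 363/65); (-13/5, -16/5) → (127/65, -236/65)
T3 translate by (-2, -5): (-253/65, 204/65) → (-383/65, -121/65); (109/65, 363/65) → (-21/65, 38/65); (127/65, -236/65) → (-3/65, -561/65)

image vertices: (-383/65, -121/65), (-21/65, 38/65), (-3/65, -561/65)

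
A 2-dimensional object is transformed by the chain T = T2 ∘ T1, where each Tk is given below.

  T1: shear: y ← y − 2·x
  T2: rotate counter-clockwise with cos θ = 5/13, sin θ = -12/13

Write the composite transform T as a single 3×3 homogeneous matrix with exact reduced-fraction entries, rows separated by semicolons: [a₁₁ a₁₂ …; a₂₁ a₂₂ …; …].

T = [-19/13 12/13 0; -22/13 5/13 0; 0 0 1]

T1 = [1 0 0; -2 1 0; 0 0 1]
T2·T1 = [-19/13 12/13 0; -22/13 5/13 0; 0 0 1]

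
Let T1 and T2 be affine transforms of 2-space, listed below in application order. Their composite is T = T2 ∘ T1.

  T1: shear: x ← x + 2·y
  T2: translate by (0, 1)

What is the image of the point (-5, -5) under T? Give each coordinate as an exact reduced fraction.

T(p) = (-15, -4)

T1 shear: x ← x + 2·y: (-5, -5) → (-15, -5)
T2 translate by (0, 1): (-15, -5) → (-15, -4)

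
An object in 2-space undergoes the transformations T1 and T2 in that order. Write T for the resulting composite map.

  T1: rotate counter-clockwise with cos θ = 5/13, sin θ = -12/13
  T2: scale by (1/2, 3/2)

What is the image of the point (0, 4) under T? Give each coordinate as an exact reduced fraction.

T(p) = (24/13, 30/13)

T1 rotate counter-clockwise with cos θ = 5/13, sin θ = -12/13: (0, 4) → (48/13, 20/13)
T2 scale by (1/2, 3/2): (48/13, 20/13) → (24/13, 30/13)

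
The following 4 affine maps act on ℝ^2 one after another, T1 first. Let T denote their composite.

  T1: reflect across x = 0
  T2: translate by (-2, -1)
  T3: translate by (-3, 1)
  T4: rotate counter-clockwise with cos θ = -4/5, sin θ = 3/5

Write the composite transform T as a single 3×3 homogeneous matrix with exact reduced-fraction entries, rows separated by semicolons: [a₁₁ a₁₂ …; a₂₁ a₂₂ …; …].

T1 = [-1 0 0; 0 1 0; 0 0 1]
T2·T1 = [-1 0 -2; 0 1 -1; 0 0 1]
T3·…·T1 = [-1 0 -5; 0 1 0; 0 0 1]
T4·…·T1 = [4/5 -3/5 4; -3/5 -4/5 -3; 0 0 1]

T = [4/5 -3/5 4; -3/5 -4/5 -3; 0 0 1]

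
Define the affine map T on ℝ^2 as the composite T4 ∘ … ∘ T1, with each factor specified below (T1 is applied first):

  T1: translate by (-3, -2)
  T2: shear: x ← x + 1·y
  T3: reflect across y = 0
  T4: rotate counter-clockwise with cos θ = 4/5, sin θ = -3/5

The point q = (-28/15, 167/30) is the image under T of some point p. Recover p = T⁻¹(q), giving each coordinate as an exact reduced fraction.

p = (3/2, -4/3)

T1 = [1 0 -3; 0 1 -2; 0 0 1]
T2·T1 = [1 1 -5; 0 1 -2; 0 0 1]
T3·…·T1 = [1 1 -5; 0 -1 2; 0 0 1]
T4·…·T1 = [4/5 1/5 -14/5; -3/5 -7/5 23/5; 0 0 1]
det M = -1; M⁻¹ = [7/5 1/5 3; -3/5 -4/5 2; 0 0 1]
M⁻¹ · (-28/15, 167/30)ᵀ = (3/2, -4/3)ᵀ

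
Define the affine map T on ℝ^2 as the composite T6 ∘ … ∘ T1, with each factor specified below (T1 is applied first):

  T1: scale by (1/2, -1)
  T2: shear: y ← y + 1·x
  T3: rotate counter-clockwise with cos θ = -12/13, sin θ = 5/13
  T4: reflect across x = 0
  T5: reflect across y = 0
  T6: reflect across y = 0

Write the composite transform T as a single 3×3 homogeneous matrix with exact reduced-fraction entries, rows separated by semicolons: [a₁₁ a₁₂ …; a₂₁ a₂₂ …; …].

T = [17/26 -5/13 0; -7/26 12/13 0; 0 0 1]

T1 = [1/2 0 0; 0 -1 0; 0 0 1]
T2·T1 = [1/2 0 0; 1/2 -1 0; 0 0 1]
T3·…·T1 = [-17/26 5/13 0; -7/26 12/13 0; 0 0 1]
T4·…·T1 = [17/26 -5/13 0; -7/26 12/13 0; 0 0 1]
T5·…·T1 = [17/26 -5/13 0; 7/26 -12/13 0; 0 0 1]
T6·…·T1 = [17/26 -5/13 0; -7/26 12/13 0; 0 0 1]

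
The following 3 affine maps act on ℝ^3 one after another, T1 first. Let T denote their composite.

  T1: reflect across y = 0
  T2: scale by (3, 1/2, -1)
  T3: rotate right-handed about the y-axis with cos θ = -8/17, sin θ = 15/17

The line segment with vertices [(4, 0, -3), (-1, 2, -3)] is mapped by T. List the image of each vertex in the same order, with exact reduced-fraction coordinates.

image vertices: (-3, 0, -12), (69/17, -1, 21/17)

T1 reflect across y = 0: (4, 0, -3) → (4, 0, -3); (-1, 2, -3) → (-1, -2, -3)
T2 scale by (3, 1/2, -1): (4, 0, -3) → (12, 0, 3); (-1, -2, -3) → (-3, -1, 3)
T3 rotate right-handed about the y-axis with cos θ = -8/17, sin θ = 15/17: (12, 0, 3) → (-3, 0, -12); (-3, -1, 3) → (69/17, -1, 21/17)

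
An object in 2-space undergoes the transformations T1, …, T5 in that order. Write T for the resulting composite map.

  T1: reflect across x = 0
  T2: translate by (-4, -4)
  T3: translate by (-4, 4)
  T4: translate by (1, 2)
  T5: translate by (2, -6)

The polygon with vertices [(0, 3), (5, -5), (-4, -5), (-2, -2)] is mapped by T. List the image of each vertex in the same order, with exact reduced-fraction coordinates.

image vertices: (-5, -1), (-10, -9), (-1, -9), (-3, -6)

T1 reflect across x = 0: (0, 3) → (0, 3); (5, -5) → (-5, -5); (-4, -5) → (4, -5); (-2, -2) → (2, -2)
T2 translate by (-4, -4): (0, 3) → (-4, -1); (-5, -5) → (-9, -9); (4, -5) → (0, -9); (2, -2) → (-2, -6)
T3 translate by (-4, 4): (-4, -1) → (-8, 3); (-9, -9) → (-13, -5); (0, -9) → (-4, -5); (-2, -6) → (-6, -2)
T4 translate by (1, 2): (-8, 3) → (-7, 5); (-13, -5) → (-12, -3); (-4, -5) → (-3, -3); (-6, -2) → (-5, 0)
T5 translate by (2, -6): (-7, 5) → (-5, -1); (-12, -3) → (-10, -9); (-3, -3) → (-1, -9); (-5, 0) → (-3, -6)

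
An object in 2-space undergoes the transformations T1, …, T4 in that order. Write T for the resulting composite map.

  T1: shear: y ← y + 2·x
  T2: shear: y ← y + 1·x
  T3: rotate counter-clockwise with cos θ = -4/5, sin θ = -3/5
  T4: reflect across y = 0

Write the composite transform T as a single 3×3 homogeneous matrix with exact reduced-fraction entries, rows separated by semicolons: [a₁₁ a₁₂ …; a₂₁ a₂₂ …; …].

T = [1 3/5 0; 3 4/5 0; 0 0 1]

T1 = [1 0 0; 2 1 0; 0 0 1]
T2·T1 = [1 0 0; 3 1 0; 0 0 1]
T3·…·T1 = [1 3/5 0; -3 -4/5 0; 0 0 1]
T4·…·T1 = [1 3/5 0; 3 4/5 0; 0 0 1]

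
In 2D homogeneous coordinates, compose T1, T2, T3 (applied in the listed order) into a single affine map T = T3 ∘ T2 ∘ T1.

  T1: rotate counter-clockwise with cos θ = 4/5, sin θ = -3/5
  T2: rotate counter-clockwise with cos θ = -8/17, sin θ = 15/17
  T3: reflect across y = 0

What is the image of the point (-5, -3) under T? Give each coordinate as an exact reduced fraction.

T1 rotate counter-clockwise with cos θ = 4/5, sin θ = -3/5: (-5, -3) → (-29/5, 3/5)
T2 rotate counter-clockwise with cos θ = -8/17, sin θ = 15/17: (-29/5, 3/5) → (11/5, -27/5)
T3 reflect across y = 0: (11/5, -27/5) → (11/5, 27/5)

T(p) = (11/5, 27/5)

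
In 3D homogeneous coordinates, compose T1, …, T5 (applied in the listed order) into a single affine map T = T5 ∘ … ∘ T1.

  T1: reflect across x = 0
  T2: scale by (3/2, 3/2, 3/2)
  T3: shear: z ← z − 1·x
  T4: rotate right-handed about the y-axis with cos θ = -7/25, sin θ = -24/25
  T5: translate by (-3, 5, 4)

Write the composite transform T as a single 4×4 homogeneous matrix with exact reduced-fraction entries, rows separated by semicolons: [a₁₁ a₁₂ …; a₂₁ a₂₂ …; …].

T1 = [-1 0 0 0; 0 1 0 0; 0 0 1 0; 0 0 0 1]
T2·T1 = [-3/2 0 0 0; 0 3/2 0 0; 0 0 3/2 0; 0 0 0 1]
T3·…·T1 = [-3/2 0 0 0; 0 3/2 0 0; 3/2 0 3/2 0; 0 0 0 1]
T4·…·T1 = [-51/50 0 -36/25 0; 0 3/2 0 0; -93/50 0 -21/50 0; 0 0 0 1]
T5·…·T1 = [-51/50 0 -36/25 -3; 0 3/2 0 5; -93/50 0 -21/50 4; 0 0 0 1]

T = [-51/50 0 -36/25 -3; 0 3/2 0 5; -93/50 0 -21/50 4; 0 0 0 1]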